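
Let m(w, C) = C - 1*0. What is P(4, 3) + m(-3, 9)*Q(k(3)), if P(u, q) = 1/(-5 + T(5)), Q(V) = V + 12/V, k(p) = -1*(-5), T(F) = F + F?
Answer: 334/5 ≈ 66.800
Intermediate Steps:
m(w, C) = C (m(w, C) = C + 0 = C)
T(F) = 2*F
k(p) = 5
P(u, q) = ⅕ (P(u, q) = 1/(-5 + 2*5) = 1/(-5 + 10) = 1/5 = ⅕)
P(4, 3) + m(-3, 9)*Q(k(3)) = ⅕ + 9*(5 + 12/5) = ⅕ + 9*(37/5) = ⅕ + 333/5 = 334/5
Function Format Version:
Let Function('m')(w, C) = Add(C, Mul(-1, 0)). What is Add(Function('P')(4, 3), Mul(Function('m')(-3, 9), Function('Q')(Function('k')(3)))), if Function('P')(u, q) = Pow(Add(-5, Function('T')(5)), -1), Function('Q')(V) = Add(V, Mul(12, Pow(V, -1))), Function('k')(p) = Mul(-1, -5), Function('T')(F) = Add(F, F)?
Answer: Rational(334, 5) ≈ 66.800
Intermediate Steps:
Function('m')(w, C) = C (Function('m')(w, C) = Add(C, 0) = C)
Function('T')(F) = Mul(2, F)
Function('k')(p) = 5
Function('P')(u, q) = Rational(1, 5) (Function('P')(u, q) = Pow(Add(-5, Mul(2, 5)), -1) = Pow(Add(-5, 10), -1) = Pow(5, -1) = Rational(1, 5))
Add(Function('P')(4, 3), Mul(Function('m')(-3, 9), Function('Q')(Function('k')(3)))) = Add(Rational(1, 5), Mul(9, Add(5, Mul(12, Pow(5, -1))))) = Add(Rational(1, 5), Mul(9, Add(5, Mul(12, Rational(1, 5))))) = Add(Rational(1, 5), Mul(9, Add(5, Rational(12, 5)))) = Add(Rational(1, 5), Mul(9, Rational(37, 5))) = Add(Rational(1, 5), Rational(333, 5)) = Rational(334, 5)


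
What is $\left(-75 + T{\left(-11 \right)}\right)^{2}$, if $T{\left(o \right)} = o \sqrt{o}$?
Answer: $4294 + 1650 i \sqrt{11} \approx 4294.0 + 5472.4 i$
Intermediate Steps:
$T{\left(o \right)} = o^{\frac{3}{2}}$
$\left(-75 + T{\left(-11 \right)}\right)^{2} = \left(-75 + \left(-11\right)^{\frac{3}{2}}\right)^{2} = \left(-75 - 11 i \sqrt{11}\right)^{2}$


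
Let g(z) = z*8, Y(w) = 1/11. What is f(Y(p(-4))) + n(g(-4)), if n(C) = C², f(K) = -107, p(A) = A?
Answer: 917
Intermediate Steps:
Y(w) = 1/11
g(z) = 8*z
f(Y(p(-4))) + n(g(-4)) = -107 + (8*(-4))² = -107 + (-32)² = -107 + 1024 = 917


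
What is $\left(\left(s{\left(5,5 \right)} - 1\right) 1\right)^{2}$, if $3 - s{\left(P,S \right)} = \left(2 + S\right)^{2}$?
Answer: $2209$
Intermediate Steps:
$s{\left(P,S \right)} = 3 - \left(2 + S\right)^{2}$
$\left(\left(s{\left(5,5 \right)} - 1\right) 1\right)^{2} = \left(\left(\left(3 - \left(2 + 5\right)^{2}\right) - 1\right) 1\right)^{2} = \left(\left(\left(3 - 7^{2}\right) - 1\right) 1\right)^{2} = \left(\left(\left(3 - 49\right) - 1\right) 1\right)^{2} = \left(\left(-46 - 1\right) 1\right)^{2} = \left(\left(-47\right) 1\right)^{2} = \left(-47\right)^{2} = 2209$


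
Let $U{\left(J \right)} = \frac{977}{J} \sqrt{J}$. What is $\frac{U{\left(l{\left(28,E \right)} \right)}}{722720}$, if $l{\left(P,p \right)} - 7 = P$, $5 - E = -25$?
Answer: $\frac{977 \sqrt{35}}{25295200} \approx 0.0002285$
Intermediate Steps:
$E = 30$ ($E = 5 - -25 = 5 + 25 = 30$)
$l{\left(P,p \right)} = 7 + P$
$U{\left(J \right)} = \frac{977}{\sqrt{J}}$
$\frac{U{\left(l{\left(28,E \right)} \right)}}{722720} = \frac{977 \frac{1}{\sqrt{7 + 28}}}{722720} = \frac{977}{\sqrt{35}} \cdot \frac{1}{722720} = 977 \frac{\sqrt{35}}{35} \cdot \frac{1}{722720} = \frac{977 \sqrt{35}}{35} \cdot \frac{1}{722720} = \frac{977 \sqrt{35}}{25295200}$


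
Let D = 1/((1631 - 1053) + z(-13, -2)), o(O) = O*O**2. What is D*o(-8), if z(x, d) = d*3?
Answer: -128/143 ≈ -0.89511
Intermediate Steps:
z(x, d) = 3*d
o(O) = O**3
D = 1/572 (D = 1/((1631 - 1053) + 3*(-2)) = 1/(578 - 6) = 1/572 ≈ 0.0017483)
D*o(-8) = (1/572)*(-8)**3 = (1/572)*(-512) = -128/143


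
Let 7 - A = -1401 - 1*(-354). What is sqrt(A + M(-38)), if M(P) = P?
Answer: 2*sqrt(254) ≈ 31.875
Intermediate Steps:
A = 1054 (A = 7 - (-1401 - 1*(-354)) = 7 - (-1401 + 354) = 7 - 1*(-1047) = 7 + 1047 = 1054)
sqrt(A + M(-38)) = sqrt(1054 - 38) = sqrt(1016) = 2*sqrt(254)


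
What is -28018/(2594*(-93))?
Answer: 14009/120621 ≈ 0.11614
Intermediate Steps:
-28018/(2594*(-93)) = -28018/(-241242) = -28018*(-1/241242) = 14009/120621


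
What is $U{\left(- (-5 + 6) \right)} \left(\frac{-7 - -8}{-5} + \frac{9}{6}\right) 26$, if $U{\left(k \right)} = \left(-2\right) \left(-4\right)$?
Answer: $\frac{1352}{5} \approx 270.4$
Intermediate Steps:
$U{\left(k \right)} = 8$
$U{\left(- (-5 + 6) \right)} \left(\frac{-7 - -8}{-5} + \frac{9}{6}\right) 26 = 8 \left(\frac{-7 - -8}{-5} + \frac{9}{6}\right) 26 = 8 \left(\left(-7 + 8\right) \left(- \frac{1}{5}\right) + 9 \cdot \frac{1}{6}\right) 26 = 8 \left(1 \left(- \frac{1}{5}\right) + \frac{3}{2}\right) 26 = 8 \left(- \frac{1}{5} + \frac{3}{2}\right) 26 = 8 \cdot \frac{13}{10} \cdot 26 = \frac{52}{5} \cdot 26 = \frac{1352}{5}$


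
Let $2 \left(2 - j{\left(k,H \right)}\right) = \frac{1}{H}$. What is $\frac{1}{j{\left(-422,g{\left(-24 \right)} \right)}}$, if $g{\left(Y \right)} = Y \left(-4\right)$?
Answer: $\frac{192}{383} \approx 0.50131$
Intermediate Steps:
$g{\left(Y \right)} = - 4 Y$
$j{\left(k,H \right)} = 2 - \frac{1}{2 H}$
$\frac{1}{j{\left(-422,g{\left(-24 \right)} \right)}} = \frac{1}{2 - \frac{1}{2 \left(\left(-4\right) \left(-24\right)\right)}} = \frac{1}{2 - \frac{1}{2 \cdot 96}} = \frac{1}{2 - \frac{1}{192}} = \frac{1}{\frac{383}{192}} = \frac{192}{383}$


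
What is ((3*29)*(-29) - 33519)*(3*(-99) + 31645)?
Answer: -1129844616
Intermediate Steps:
((3*29)*(-29) - 33519)*(3*(-99) + 31645) = (87*(-29) - 33519)*(-297 + 31645) = (-2523 - 33519)*31348 = -36042*31348 = -1129844616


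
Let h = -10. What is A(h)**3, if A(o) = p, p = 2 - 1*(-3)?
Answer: 125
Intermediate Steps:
p = 5 (p = 2 + 3 = 5)
A(o) = 5
A(h)**3 = 5**3 = 125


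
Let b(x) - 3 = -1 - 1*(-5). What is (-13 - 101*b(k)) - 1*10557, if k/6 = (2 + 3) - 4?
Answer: -11277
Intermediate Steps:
k = 6 (k = 6*((2 + 3) - 4) = 6*(5 - 4) = 6*1 = 6)
b(x) = 7 (b(x) = 3 + (-1 - 1*(-5)) = 3 + (-1 + 5) = 3 + 4 = 7)
(-13 - 101*b(k)) - 1*10557 = (-13 - 101*7) - 1*10557 = (-13 - 707) - 10557 = -720 - 10557 = -11277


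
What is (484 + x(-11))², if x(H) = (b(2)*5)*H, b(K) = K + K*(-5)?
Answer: 853776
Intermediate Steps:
b(K) = -4*K (b(K) = K - 5*K = -4*K)
x(H) = -40*H (x(H) = (-4*2*5)*H = (-8*5)*H = -40*H)
(484 + x(-11))² = (484 - 40*(-11))² = (484 + 440)² = 924² = 853776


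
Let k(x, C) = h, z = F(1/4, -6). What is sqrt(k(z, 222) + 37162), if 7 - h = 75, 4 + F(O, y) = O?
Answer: sqrt(37094) ≈ 192.60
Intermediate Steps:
F(O, y) = -4 + O
h = -68 (h = 7 - 1*75 = 7 - 75 = -68)
z = -15/4 (z = -4 + 1/4 = -15/4 ≈ -3.7500)
k(x, C) = -68
sqrt(k(z, 222) + 37162) = sqrt(-68 + 37162) = sqrt(37094)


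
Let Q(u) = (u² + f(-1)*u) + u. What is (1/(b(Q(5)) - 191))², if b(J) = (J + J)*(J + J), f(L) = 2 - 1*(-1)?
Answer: 1/62552281 ≈ 1.5987e-8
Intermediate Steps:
f(L) = 3 (f(L) = 2 + 1 = 3)
Q(u) = u² + 4*u (Q(u) = (u² + 3*u) + u = u² + 4*u)
b(J) = 4*J² (b(J) = (2*J)*(2*J) = 4*J²)
(1/(b(Q(5)) - 191))² = (1/(4*(5*(4 + 5))² - 191))² = (1/(4*(5*9)² - 191))² = (1/(4*45² - 191))² = (1/(4*2025 - 191))² = (1/(8100 - 191))² = (1/7909)² = 1/62552281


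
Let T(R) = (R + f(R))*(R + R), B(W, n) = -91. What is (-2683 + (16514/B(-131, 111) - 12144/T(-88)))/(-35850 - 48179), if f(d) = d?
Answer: 45883671/1345808464 ≈ 0.034094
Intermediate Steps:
T(R) = 4*R² (T(R) = (R + R)*(R + R) = (2*R)*(2*R) = 4*R²)
(-2683 + (16514/B(-131, 111) - 12144/T(-88)))/(-35850 - 48179) = (-2683 + (16514/(-91) - 12144/(4*(-88)²)))/(-35850 - 48179) = (-2683 + (16514*(-1/91) - 12144/(4*7744)))/(-84029) = (-2683 + (-16514/91 - 12144/30976))*(-1/84029) = (-2683 + (-16514/91 - 12144*1/30976))*(-1/84029) = (-2683 + (-16514/91 - 69/176))*(-1/84029) = (-2683 - 2912743/16016)*(-1/84029) = -45883671/16016*(-1/84029) = 45883671/1345808464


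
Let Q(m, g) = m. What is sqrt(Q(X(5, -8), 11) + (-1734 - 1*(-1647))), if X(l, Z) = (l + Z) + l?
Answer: I*sqrt(85) ≈ 9.2195*I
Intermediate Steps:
X(l, Z) = Z + 2*l (X(l, Z) = (Z + l) + l = Z + 2*l)
sqrt(Q(X(5, -8), 11) + (-1734 - 1*(-1647))) = sqrt((-8 + 2*5) + (-1734 - 1*(-1647))) = sqrt((-8 + 10) + (-1734 + 1647)) = sqrt(2 - 87) = sqrt(-85) = I*sqrt(85)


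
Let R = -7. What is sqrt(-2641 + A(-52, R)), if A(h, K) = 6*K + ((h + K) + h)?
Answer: I*sqrt(2794) ≈ 52.858*I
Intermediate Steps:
A(h, K) = 2*h + 7*K (A(h, K) = 6*K + ((K + h) + h) = 6*K + (K + 2*h) = 2*h + 7*K)
sqrt(-2641 + A(-52, R)) = sqrt(-2641 + (2*(-52) + 7*(-7))) = sqrt(-2641 + (-104 - 49)) = sqrt(-2641 - 153) = sqrt(-2794) = I*sqrt(2794)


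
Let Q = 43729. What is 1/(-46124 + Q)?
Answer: -1/2395 ≈ -0.00041754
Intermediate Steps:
1/(-46124 + Q) = 1/(-46124 + 43729) = 1/(-2395) = -1/2395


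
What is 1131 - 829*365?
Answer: -301454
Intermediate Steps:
1131 - 829*365 = 1131 - 302585 = -301454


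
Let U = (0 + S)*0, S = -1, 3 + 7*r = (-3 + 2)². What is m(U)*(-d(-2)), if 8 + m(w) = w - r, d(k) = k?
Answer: -108/7 ≈ -15.429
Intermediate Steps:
r = -2/7 (r = -3/7 + (-3 + 2)²/7 = -3/7 + (⅐)*(-1)² = -3/7 + (⅐)*1 = -3/7 + ⅐ = -2/7 ≈ -0.28571)
U = 0 (U = (0 - 1)*0 = -1*0 = 0)
m(w) = -54/7 + w (m(w) = -8 + (w - 1*(-2/7)) = -8 + (w + 2/7) = -8 + (2/7 + w) = -54/7 + w)
m(U)*(-d(-2)) = (-54/7 + 0)*(-1*(-2)) = -54/7*2 = -108/7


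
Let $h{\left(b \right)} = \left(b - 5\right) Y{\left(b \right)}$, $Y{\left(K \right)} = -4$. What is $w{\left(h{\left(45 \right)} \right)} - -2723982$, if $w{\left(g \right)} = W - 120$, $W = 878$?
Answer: $2724740$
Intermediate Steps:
$h{\left(b \right)} = 20 - 4 b$ ($h{\left(b \right)} = \left(b - 5\right) \left(-4\right) = \left(-5 + b\right) \left(-4\right) = 20 - 4 b$)
$w{\left(g \right)} = 758$ ($w{\left(g \right)} = 878 - 120 = 758$)
$w{\left(h{\left(45 \right)} \right)} - -2723982 = 758 - -2723982 = 758 + 2723982 = 2724740$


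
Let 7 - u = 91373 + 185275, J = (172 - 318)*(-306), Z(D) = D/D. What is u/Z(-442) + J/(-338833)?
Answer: -93735144629/338833 ≈ -2.7664e+5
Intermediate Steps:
Z(D) = 1
J = 44676 (J = -146*(-306) = 44676)
u = -276641 (u = 7 - (91373 + 185275) = 7 - 1*276648 = 7 - 276648 = -276641)
u/Z(-442) + J/(-338833) = -276641/1 + 44676/(-338833) = -276641*1 + 44676*(-1/338833) = -276641 - 44676/338833 = -93735144629/338833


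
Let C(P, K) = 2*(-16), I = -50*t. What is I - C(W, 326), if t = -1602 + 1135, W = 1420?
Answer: 23382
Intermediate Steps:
t = -467
I = 23350 (I = -50*(-467) = 23350)
C(P, K) = -32
I - C(W, 326) = 23350 - 1*(-32) = 23350 + 32 = 23382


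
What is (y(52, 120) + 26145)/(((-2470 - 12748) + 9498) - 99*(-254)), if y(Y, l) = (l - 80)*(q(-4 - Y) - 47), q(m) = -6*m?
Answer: 37705/19426 ≈ 1.9410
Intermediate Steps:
y(Y, l) = (-80 + l)*(-23 + 6*Y) (y(Y, l) = (l - 80)*(-6*(-4 - Y) - 47) = (-80 + l)*((24 + 6*Y) - 47) = (-80 + l)*(-23 + 6*Y))
(y(52, 120) + 26145)/(((-2470 - 12748) + 9498) - 99*(-254)) = ((1840 - 480*52 - 23*120 + 6*52*120) + 26145)/(((-2470 - 12748) + 9498) - 99*(-254)) = ((1840 - 24960 - 2760 + 37440) + 26145)/((-15218 + 9498) + 25146) = (11560 + 26145)/(-5720 + 25146) = 37705/19426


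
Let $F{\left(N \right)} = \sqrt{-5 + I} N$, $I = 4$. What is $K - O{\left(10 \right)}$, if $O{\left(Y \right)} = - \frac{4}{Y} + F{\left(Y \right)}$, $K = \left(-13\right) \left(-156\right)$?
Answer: $\frac{10142}{5} - 10 i \approx 2028.4 - 10.0 i$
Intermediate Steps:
$F{\left(N \right)} = i N$ ($F{\left(N \right)} = \sqrt{-5 + 4} N = \sqrt{-1} N = i N$)
$K = 2028$
$O{\left(Y \right)} = - \frac{4}{Y} + i Y$
$K - O{\left(10 \right)} = 2028 - \left(- \frac{4}{10} + i 10\right) = 2028 - \left(\left(-4\right) \frac{1}{10} + 10 i\right) = 2028 - \left(- \frac{2}{5} + 10 i\right) = 2028 + \left(\frac{2}{5} - 10 i\right) = \frac{10142}{5} - 10 i$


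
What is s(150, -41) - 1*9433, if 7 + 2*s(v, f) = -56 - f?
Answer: -9444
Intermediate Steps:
s(v, f) = -63/2 - f/2 (s(v, f) = -7/2 + (-56 - f)/2 = -7/2 + (-28 - f/2) = -63/2 - f/2)
s(150, -41) - 1*9433 = (-63/2 - 1/2*(-41)) - 1*9433 = (-63/2 + 41/2) - 9433 = -11 - 9433 = -9444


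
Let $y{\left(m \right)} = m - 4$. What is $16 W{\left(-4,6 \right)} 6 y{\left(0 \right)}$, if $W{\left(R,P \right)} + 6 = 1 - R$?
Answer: $384$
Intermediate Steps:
$W{\left(R,P \right)} = -5 - R$ ($W{\left(R,P \right)} = -6 - \left(-1 + R\right) = -5 - R$)
$y{\left(m \right)} = -4 + m$
$16 W{\left(-4,6 \right)} 6 y{\left(0 \right)} = 16 \left(-5 - -4\right) 6 \left(-4 + 0\right) = 16 \left(-5 + 4\right) 6 \left(-4\right) = 16 \left(\left(-1\right) 6\right) \left(-4\right) = 16 \left(-6\right) \left(-4\right) = \left(-96\right) \left(-4\right) = 384$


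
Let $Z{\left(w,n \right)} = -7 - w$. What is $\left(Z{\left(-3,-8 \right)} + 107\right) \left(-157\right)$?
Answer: $-16171$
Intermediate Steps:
$\left(Z{\left(-3,-8 \right)} + 107\right) \left(-157\right) = \left(\left(-7 - -3\right) + 107\right) \left(-157\right) = \left(\left(-7 + 3\right) + 107\right) \left(-157\right) = \left(-4 + 107\right) \left(-157\right) = 103 \left(-157\right) = -16171$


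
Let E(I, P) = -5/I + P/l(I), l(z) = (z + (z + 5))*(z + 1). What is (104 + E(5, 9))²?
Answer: 1062961/100 ≈ 10630.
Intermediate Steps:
l(z) = (1 + z)*(5 + 2*z) (l(z) = (z + (5 + z))*(1 + z) = (5 + 2*z)*(1 + z) = (1 + z)*(5 + 2*z))
E(I, P) = -5/I + P/(5 + 2*I² + 7*I)
(104 + E(5, 9))² = (104 + (-5/5 + 9/(5 + 2*5² + 7*5)))² = (104 + (-5*⅕ + 9/(5 + 2*25 + 35)))² = (104 + (-1 + 9/(5 + 50 + 35)))² = (104 + (-1 + 9/90))² = (104 + (-1 + 9*(1/90)))² = (104 + (-1 + ⅒))² = (104 - 9/10)² = (1031/10)² = 1062961/100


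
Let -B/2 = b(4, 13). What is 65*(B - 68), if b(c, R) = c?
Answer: -4940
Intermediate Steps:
B = -8 (B = -2*4 = -8)
65*(B - 68) = 65*(-8 - 68) = 65*(-76) = -4940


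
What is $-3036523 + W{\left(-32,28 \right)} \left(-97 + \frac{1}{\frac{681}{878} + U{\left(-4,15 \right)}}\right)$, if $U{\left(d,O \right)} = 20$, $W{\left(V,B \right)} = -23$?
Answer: $- \frac{55348540566}{18241} \approx -3.0343 \cdot 10^{6}$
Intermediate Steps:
$-3036523 + W{\left(-32,28 \right)} \left(-97 + \frac{1}{\frac{681}{878} + U{\left(-4,15 \right)}}\right) = -3036523 - 23 \left(-97 + \frac{1}{\frac{681}{878} + 20}\right) = -3036523 - 23 \left(-97 + \frac{1}{\frac{18241}{878}}\right) = -3036523 - 23 \left(-97 + \frac{878}{18241}\right) = -3036523 - - \frac{40675477}{18241} = -3036523 + \frac{40675477}{18241} = - \frac{55348540566}{18241}$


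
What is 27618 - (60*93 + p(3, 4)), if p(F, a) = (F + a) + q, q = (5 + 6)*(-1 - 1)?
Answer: 22053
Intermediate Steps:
q = -22 (q = 11*(-2) = -22)
p(F, a) = -22 + F + a (p(F, a) = (F + a) - 22 = -22 + F + a)
27618 - (60*93 + p(3, 4)) = 27618 - (60*93 + (-22 + 3 + 4)) = 27618 - (5580 - 15) = 27618 - 1*5565 = 27618 - 5565 = 22053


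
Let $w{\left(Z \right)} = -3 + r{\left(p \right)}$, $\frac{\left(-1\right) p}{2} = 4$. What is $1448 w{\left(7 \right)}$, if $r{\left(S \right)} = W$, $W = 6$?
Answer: $4344$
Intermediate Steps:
$p = -8$ ($p = \left(-2\right) 4 = -8$)
$r{\left(S \right)} = 6$
$w{\left(Z \right)} = 3$ ($w{\left(Z \right)} = -3 + 6 = 3$)
$1448 w{\left(7 \right)} = 1448 \cdot 3 = 4344$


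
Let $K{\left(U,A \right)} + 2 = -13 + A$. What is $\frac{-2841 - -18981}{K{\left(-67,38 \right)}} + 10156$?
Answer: $\frac{249728}{23} \approx 10858.0$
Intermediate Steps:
$K{\left(U,A \right)} = -15 + A$ ($K{\left(U,A \right)} = -2 + \left(-13 + A\right) = -15 + A$)
$\frac{-2841 - -18981}{K{\left(-67,38 \right)}} + 10156 = \frac{-2841 - -18981}{-15 + 38} + 10156 = \frac{-2841 + 18981}{23} + 10156 = 16140 \cdot \frac{1}{23} + 10156 = \frac{16140}{23} + 10156 = \frac{249728}{23}$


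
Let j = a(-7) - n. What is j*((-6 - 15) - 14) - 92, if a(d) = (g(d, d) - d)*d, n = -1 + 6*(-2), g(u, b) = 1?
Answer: 1413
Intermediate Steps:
n = -13 (n = -1 - 12 = -13)
a(d) = d*(1 - d) (a(d) = (1 - d)*d = d*(1 - d))
j = -43 (j = -7*(1 - 1*(-7)) - 1*(-13) = -7*(1 + 7) + 13 = -7*8 + 13 = -56 + 13 = -43)
j*((-6 - 15) - 14) - 92 = -43*((-6 - 15) - 14) - 92 = -43*(-21 - 14) - 92 = -43*(-35) - 92 = 1505 - 92 = 1413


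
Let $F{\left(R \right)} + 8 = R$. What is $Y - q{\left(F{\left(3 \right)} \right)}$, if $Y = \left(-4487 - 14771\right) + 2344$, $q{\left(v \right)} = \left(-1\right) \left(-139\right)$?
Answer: $-17053$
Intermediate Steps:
$F{\left(R \right)} = -8 + R$
$q{\left(v \right)} = 139$
$Y = -16914$ ($Y = -19258 + 2344 = -16914$)
$Y - q{\left(F{\left(3 \right)} \right)} = -16914 - 139 = -17053$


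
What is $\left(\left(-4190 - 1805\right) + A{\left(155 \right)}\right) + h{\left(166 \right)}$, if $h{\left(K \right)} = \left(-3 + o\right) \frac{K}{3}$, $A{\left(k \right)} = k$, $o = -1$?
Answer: $- \frac{18184}{3} \approx -6061.3$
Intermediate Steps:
$h{\left(K \right)} = - \frac{4 K}{3}$ ($h{\left(K \right)} = \left(-3 - 1\right) \frac{K}{3} = - 4 K \frac{1}{3} = - 4 \frac{K}{3} = - \frac{4 K}{3}$)
$\left(\left(-4190 - 1805\right) + A{\left(155 \right)}\right) + h{\left(166 \right)} = \left(\left(-4190 - 1805\right) + 155\right) - \frac{664}{3} = \left(-5995 + 155\right) - \frac{664}{3} = -5840 - \frac{664}{3} = - \frac{18184}{3}$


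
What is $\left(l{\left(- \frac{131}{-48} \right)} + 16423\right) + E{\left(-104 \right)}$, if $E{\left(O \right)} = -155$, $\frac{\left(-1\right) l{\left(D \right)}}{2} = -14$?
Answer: $16296$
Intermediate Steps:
$l{\left(D \right)} = 28$ ($l{\left(D \right)} = \left(-2\right) \left(-14\right) = 28$)
$\left(l{\left(- \frac{131}{-48} \right)} + 16423\right) + E{\left(-104 \right)} = \left(28 + 16423\right) - 155 = 16451 - 155 = 16296$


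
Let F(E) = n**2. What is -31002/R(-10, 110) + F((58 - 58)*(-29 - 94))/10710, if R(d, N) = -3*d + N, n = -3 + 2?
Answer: -1185826/5355 ≈ -221.44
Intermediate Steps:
n = -1
R(d, N) = N - 3*d
F(E) = 1 (F(E) = (-1)**2 = 1)
-31002/R(-10, 110) + F((58 - 58)*(-29 - 94))/10710 = -31002/(110 - 3*(-10)) + 1/10710 = -31002/(110 + 30) + 1*(1/10710) = -31002/140 + 1/10710 = -31002*1/140 + 1/10710 = -15501/70 + 1/10710 = -1185826/5355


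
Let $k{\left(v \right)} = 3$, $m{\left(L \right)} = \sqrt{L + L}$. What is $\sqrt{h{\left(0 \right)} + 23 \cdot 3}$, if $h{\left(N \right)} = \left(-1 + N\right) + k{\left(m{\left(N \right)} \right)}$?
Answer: $\sqrt{71} \approx 8.4261$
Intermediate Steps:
$m{\left(L \right)} = \sqrt{2} \sqrt{L}$ ($m{\left(L \right)} = \sqrt{2 L} = \sqrt{2} \sqrt{L}$)
$h{\left(N \right)} = 2 + N$ ($h{\left(N \right)} = \left(-1 + N\right) + 3 = 2 + N$)
$\sqrt{h{\left(0 \right)} + 23 \cdot 3} = \sqrt{\left(2 + 0\right) + 23 \cdot 3} = \sqrt{2 + 69} = \sqrt{71}$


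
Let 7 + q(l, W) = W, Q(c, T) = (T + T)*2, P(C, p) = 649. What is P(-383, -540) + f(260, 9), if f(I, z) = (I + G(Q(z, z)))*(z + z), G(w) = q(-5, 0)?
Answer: 5203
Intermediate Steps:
Q(c, T) = 4*T (Q(c, T) = (2*T)*2 = 4*T)
q(l, W) = -7 + W
G(w) = -7 (G(w) = -7 + 0 = -7)
f(I, z) = 2*z*(-7 + I) (f(I, z) = (I - 7)*(z + z) = (-7 + I)*(2*z) = 2*z*(-7 + I))
P(-383, -540) + f(260, 9) = 649 + 2*9*(-7 + 260) = 649 + 2*9*253 = 649 + 4554 = 5203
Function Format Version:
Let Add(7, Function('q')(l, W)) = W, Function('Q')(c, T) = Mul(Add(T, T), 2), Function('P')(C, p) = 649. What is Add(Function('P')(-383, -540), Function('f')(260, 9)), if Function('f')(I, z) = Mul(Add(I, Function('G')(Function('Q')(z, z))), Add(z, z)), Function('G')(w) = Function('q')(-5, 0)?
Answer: 5203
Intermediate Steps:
Function('Q')(c, T) = Mul(4, T) (Function('Q')(c, T) = Mul(Mul(2, T), 2) = Mul(4, T))
Function('q')(l, W) = Add(-7, W)
Function('G')(w) = -7 (Function('G')(w) = Add(-7, 0) = -7)
Function('f')(I, z) = Mul(2, z, Add(-7, I)) (Function('f')(I, z) = Mul(Add(I, -7), Add(z, z)) = Mul(Add(-7, I), Mul(2, z)) = Mul(2, z, Add(-7, I)))
Add(Function('P')(-383, -540), Function('f')(260, 9)) = Add(649, Mul(2, 9, Add(-7, 260))) = Add(649, Mul(2, 9, 253)) = Add(649, 4554) = 5203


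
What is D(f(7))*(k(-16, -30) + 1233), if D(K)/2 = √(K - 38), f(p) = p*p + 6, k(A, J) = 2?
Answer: 2470*√17 ≈ 10184.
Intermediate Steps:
f(p) = 6 + p² (f(p) = p² + 6 = 6 + p²)
D(K) = 2*√(-38 + K) (D(K) = 2*√(K - 38) = 2*√(-38 + K))
D(f(7))*(k(-16, -30) + 1233) = (2*√(-38 + (6 + 7²)))*(2 + 1233) = (2*√(-38 + (6 + 49)))*1235 = (2*√(-38 + 55))*1235 = (2*√17)*1235 = 2470*√17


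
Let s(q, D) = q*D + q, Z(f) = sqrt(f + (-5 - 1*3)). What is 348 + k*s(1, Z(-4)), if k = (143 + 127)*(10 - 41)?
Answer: -8022 - 16740*I*sqrt(3) ≈ -8022.0 - 28995.0*I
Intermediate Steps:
Z(f) = sqrt(-8 + f) (Z(f) = sqrt(f + (-5 - 3)) = sqrt(f - 8) = sqrt(-8 + f))
s(q, D) = q + D*q (s(q, D) = D*q + q = q + D*q)
k = -8370 (k = 270*(-31) = -8370)
348 + k*s(1, Z(-4)) = 348 - 8370*(1 + sqrt(-8 - 4)) = 348 - 8370*(1 + sqrt(-12)) = 348 - 8370*(1 + 2*I*sqrt(3)) = 348 + (-8370 - 16740*I*sqrt(3)) = -8022 - 16740*I*sqrt(3)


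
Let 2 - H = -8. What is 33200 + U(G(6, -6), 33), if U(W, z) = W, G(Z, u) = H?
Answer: 33210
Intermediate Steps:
H = 10 (H = 2 - 1*(-8) = 2 + 8 = 10)
G(Z, u) = 10
33200 + U(G(6, -6), 33) = 33200 + 10 = 33210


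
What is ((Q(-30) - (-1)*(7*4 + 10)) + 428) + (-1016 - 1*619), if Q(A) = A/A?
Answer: -1168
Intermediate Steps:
Q(A) = 1
((Q(-30) - (-1)*(7*4 + 10)) + 428) + (-1016 - 1*619) = ((1 - (-1)*(7*4 + 10)) + 428) + (-1016 - 1*619) = ((1 - (-1)*(28 + 10)) + 428) + (-1016 - 619) = ((1 - (-1)*38) + 428) - 1635 = ((1 - 1*(-38)) + 428) - 1635 = ((1 + 38) + 428) - 1635 = (39 + 428) - 1635 = 467 - 1635 = -1168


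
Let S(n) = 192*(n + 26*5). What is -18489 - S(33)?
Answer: -49785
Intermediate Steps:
S(n) = 24960 + 192*n (S(n) = 192*(n + 130) = 192*(130 + n) = 24960 + 192*n)
-18489 - S(33) = -18489 - (24960 + 192*33) = -18489 - (24960 + 6336) = -18489 - 1*31296 = -18489 - 31296 = -49785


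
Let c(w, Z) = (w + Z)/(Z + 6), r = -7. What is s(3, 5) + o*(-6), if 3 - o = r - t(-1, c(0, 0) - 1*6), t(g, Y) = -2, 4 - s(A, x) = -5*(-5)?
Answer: -69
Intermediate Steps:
s(A, x) = -21 (s(A, x) = 4 - (-5)*(-5) = 4 - 1*25 = 4 - 25 = -21)
c(w, Z) = (Z + w)/(6 + Z)
o = 8 (o = 3 - (-7 - 1*(-2)) = 3 - (-7 + 2) = 3 - 1*(-5) = 3 + 5 = 8)
s(3, 5) + o*(-6) = -21 + 8*(-6) = -21 - 48 = -69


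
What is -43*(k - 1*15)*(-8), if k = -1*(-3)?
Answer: -4128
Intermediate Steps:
k = 3
-43*(k - 1*15)*(-8) = -43*(3 - 1*15)*(-8) = -43*(3 - 15)*(-8) = -43*(-12)*(-8) = 516*(-8) = -4128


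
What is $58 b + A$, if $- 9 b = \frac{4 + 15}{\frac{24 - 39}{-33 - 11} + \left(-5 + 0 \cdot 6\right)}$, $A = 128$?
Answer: $\frac{284648}{1845} \approx 154.28$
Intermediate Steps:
$b = \frac{836}{1845}$ ($b = - \frac{\left(4 + 15\right) \frac{1}{\frac{24 - 39}{-33 - 11} + \left(-5 + 0 \cdot 6\right)}}{9} = - \frac{19 \frac{1}{- \frac{15}{-44} + \left(-5 + 0\right)}}{9} = - \frac{19 \frac{1}{\left(-15\right) \left(- \frac{1}{44}\right) - 5}}{9} = - \frac{19 \frac{1}{\frac{15}{44} - 5}}{9} = - \frac{19 \frac{1}{- \frac{205}{44}}}{9} = - \frac{19 \left(- \frac{44}{205}\right)}{9} = \left(- \frac{1}{9}\right) \left(- \frac{836}{205}\right) = \frac{836}{1845} \approx 0.45312$)
$58 b + A = 58 \cdot \frac{836}{1845} + 128 = \frac{48488}{1845} + 128 = \frac{284648}{1845}$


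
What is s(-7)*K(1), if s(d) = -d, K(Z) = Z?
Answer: 7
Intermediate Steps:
s(-7)*K(1) = -1*(-7)*1 = 7*1 = 7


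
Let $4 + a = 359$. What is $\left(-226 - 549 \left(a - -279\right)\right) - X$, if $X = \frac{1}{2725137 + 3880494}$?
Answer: $- \frac{2300688432253}{6605631} \approx -3.4829 \cdot 10^{5}$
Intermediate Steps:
$a = 355$ ($a = -4 + 359 = 355$)
$X = \frac{1}{6605631} \approx 1.5139 \cdot 10^{-7}$
$\left(-226 - 549 \left(a - -279\right)\right) - X = \left(-226 - 549 \left(355 - -279\right)\right) - \frac{1}{6605631} = \left(-226 - 549 \left(355 + 279\right)\right) - \frac{1}{6605631} = \left(-226 - 348066\right) - \frac{1}{6605631} = -348292 - \frac{1}{6605631} = - \frac{2300688432253}{6605631}$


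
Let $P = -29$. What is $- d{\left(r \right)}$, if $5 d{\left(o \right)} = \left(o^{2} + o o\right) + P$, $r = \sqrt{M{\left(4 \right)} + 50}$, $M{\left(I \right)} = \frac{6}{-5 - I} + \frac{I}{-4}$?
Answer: $- \frac{203}{15} \approx -13.533$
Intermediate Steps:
$M{\left(I \right)} = \frac{6}{-5 - I} - \frac{I}{4}$ ($M{\left(I \right)} = \frac{6}{-5 - I} + I \left(- \frac{1}{4}\right) = \frac{6}{-5 - I} - \frac{I}{4}$)
$r = \frac{\sqrt{435}}{3}$ ($r = \sqrt{\frac{-24 - 4^{2} - 20}{4 \left(5 + 4\right)} + 50} = \sqrt{\frac{-24 - 16 - 20}{4 \cdot 9} + 50} = \sqrt{\frac{1}{4} \cdot \frac{1}{9} \left(-24 - 16 - 20\right) + 50} = \sqrt{\frac{1}{4} \cdot \frac{1}{9} \left(-60\right) + 50} = \sqrt{- \frac{5}{3} + 50} = \sqrt{\frac{145}{3}} = \frac{\sqrt{435}}{3} \approx 6.9522$)
$d{\left(o \right)} = - \frac{29}{5} + \frac{2 o^{2}}{5}$ ($d{\left(o \right)} = \frac{\left(o^{2} + o o\right) - 29}{5} = \frac{\left(o^{2} + o^{2}\right) - 29}{5} = \frac{2 o^{2} - 29}{5} = \frac{-29 + 2 o^{2}}{5} = - \frac{29}{5} + \frac{2 o^{2}}{5}$)
$- d{\left(r \right)} = - (- \frac{29}{5} + \frac{2 \left(\frac{\sqrt{435}}{3}\right)^{2}}{5}) = - (- \frac{29}{5} + \frac{2}{5} \cdot \frac{145}{3}) = - (- \frac{29}{5} + \frac{58}{3}) = \left(-1\right) \frac{203}{15} = - \frac{203}{15}$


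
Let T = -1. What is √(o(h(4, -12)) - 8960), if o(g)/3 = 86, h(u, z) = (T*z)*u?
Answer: I*√8702 ≈ 93.285*I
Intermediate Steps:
h(u, z) = -u*z (h(u, z) = (-z)*u = -u*z)
o(g) = 258 (o(g) = 3*86 = 258)
√(o(h(4, -12)) - 8960) = √(258 - 8960) = √(-8702) = I*√8702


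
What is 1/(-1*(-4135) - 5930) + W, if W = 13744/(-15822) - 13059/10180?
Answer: -62218855327/28911698820 ≈ -2.1520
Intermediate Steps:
W = -173266709/80533980 (W = 13744*(-1/15822) - 13059*1/10180 = -6872/7911 - 13059/10180 = -173266709/80533980 ≈ -2.1515)
1/(-1*(-4135) - 5930) + W = 1/(-1*(-4135) - 5930) - 173266709/80533980 = 1/(4135 - 5930) - 173266709/80533980 = 1/(-1795) - 173266709/80533980 = -1/1795 - 173266709/80533980 = -62218855327/28911698820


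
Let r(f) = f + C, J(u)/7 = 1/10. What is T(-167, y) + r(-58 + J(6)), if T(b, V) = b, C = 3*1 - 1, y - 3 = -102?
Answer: -2223/10 ≈ -222.30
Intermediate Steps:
J(u) = 7/10
y = -99 (y = 3 - 102 = -99)
C = 2 (C = 3 - 1 = 2)
r(f) = 2 + f (r(f) = f + 2 = 2 + f)
T(-167, y) + r(-58 + J(6)) = -167 + (2 + (-58 + 7/10)) = -167 + (2 - 573/10) = -167 - 553/10 = -2223/10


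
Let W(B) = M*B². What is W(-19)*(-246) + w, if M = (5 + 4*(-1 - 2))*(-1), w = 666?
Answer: -620976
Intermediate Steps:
M = 7 (M = (5 + 4*(-3))*(-1) = (5 - 12)*(-1) = -7*(-1) = 7)
W(B) = 7*B²
W(-19)*(-246) + w = (7*(-19)²)*(-246) + 666 = (7*361)*(-246) + 666 = 2527*(-246) + 666 = -621642 + 666 = -620976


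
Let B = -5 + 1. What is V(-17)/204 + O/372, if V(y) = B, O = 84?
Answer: 326/1581 ≈ 0.20620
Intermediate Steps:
B = -4
V(y) = -4
V(-17)/204 + O/372 = -4/204 + 84/372 = -4*1/204 + 84*(1/372) = -1/51 + 7/31 = 326/1581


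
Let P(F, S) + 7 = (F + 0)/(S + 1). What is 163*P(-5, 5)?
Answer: -7661/6 ≈ -1276.8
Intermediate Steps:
P(F, S) = -7 + F/(1 + S) (P(F, S) = -7 + (F + 0)/(S + 1) = -7 + F/(1 + S))
163*P(-5, 5) = 163*((-7 - 5 - 7*5)/(1 + 5)) = 163*((-7 - 5 - 35)/6) = 163*((⅙)*(-47)) = 163*(-47/6) = -7661/6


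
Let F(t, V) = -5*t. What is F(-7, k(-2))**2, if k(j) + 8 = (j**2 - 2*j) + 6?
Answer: 1225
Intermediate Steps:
k(j) = -2 + j**2 - 2*j (k(j) = -8 + ((j**2 - 2*j) + 6) = -8 + (6 + j**2 - 2*j) = -2 + j**2 - 2*j)
F(-7, k(-2))**2 = (-5*(-7))**2 = 35**2 = 1225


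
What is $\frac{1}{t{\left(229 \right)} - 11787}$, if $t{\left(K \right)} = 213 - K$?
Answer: $- \frac{1}{11803} \approx -8.4724 \cdot 10^{-5}$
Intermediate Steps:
$\frac{1}{t{\left(229 \right)} - 11787} = \frac{1}{\left(213 - 229\right) - 11787} = \frac{1}{-16 - 11787} = \frac{1}{-11803} = - \frac{1}{11803}$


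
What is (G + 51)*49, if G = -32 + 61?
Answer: 3920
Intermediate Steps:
G = 29
(G + 51)*49 = (29 + 51)*49 = 80*49 = 3920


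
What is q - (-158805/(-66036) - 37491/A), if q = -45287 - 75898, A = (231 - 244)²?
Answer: -449995287303/3720028 ≈ -1.2097e+5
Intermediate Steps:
A = 169 (A = (-13)² = 169)
q = -121185
q - (-158805/(-66036) - 37491/A) = -121185 - (-158805/(-66036) - 37491/169) = -121185 - (-158805*(-1/66036) - 37491*1/169) = -121185 - (52935/22012 - 37491/169) = -121185 - 1*(-816305877/3720028) = -121185 + 816305877/3720028 = -449995287303/3720028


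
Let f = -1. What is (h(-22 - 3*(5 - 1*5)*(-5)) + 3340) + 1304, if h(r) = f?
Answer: 4643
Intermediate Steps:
h(r) = -1
(h(-22 - 3*(5 - 1*5)*(-5)) + 3340) + 1304 = (-1 + 3340) + 1304 = 3339 + 1304 = 4643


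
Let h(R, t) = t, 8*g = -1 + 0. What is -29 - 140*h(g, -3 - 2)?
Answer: 671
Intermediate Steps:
g = -⅛ (g = (-1 + 0)/8 = (⅛)*(-1) = -⅛ ≈ -0.12500)
-29 - 140*h(g, -3 - 2) = -29 - 140*(-3 - 2) = -29 - 140*(-5) = -29 + 700 = 671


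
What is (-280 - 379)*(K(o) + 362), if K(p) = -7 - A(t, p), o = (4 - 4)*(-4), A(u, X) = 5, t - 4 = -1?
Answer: -230650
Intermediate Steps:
t = 3 (t = 4 - 1 = 3)
o = 0 (o = 0*(-4) = 0)
K(p) = -12 (K(p) = -7 - 1*5 = -7 - 5 = -12)
(-280 - 379)*(K(o) + 362) = (-280 - 379)*(-12 + 362) = -659*350 = -230650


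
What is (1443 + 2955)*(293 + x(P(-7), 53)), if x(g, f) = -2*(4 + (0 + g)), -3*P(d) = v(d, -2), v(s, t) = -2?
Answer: 1247566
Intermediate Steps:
P(d) = ⅔ (P(d) = -⅓*(-2) = ⅔)
x(g, f) = -8 - 2*g (x(g, f) = -2*(4 + g) = -8 - 2*g)
(1443 + 2955)*(293 + x(P(-7), 53)) = (1443 + 2955)*(293 + (-8 - 2*⅔)) = 4398*(293 + (-8 - 4/3)) = 4398*(293 - 28/3) = 4398*(851/3) = 1247566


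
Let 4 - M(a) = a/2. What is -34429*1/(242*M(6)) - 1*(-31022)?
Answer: 7472895/242 ≈ 30880.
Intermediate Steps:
M(a) = 4 - a/2
-34429*1/(242*M(6)) - 1*(-31022) = -34429*1/(242*(4 - ½*6)) - 1*(-31022) = -34429*1/(242*(4 - 3)) + 31022 = -34429/(-22*1*(-11)) + 31022 = -34429/((-22*(-11))) + 31022 = -34429/242 + 31022 = 7472895/242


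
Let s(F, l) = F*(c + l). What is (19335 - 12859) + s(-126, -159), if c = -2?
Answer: 26762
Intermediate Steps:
s(F, l) = F*(-2 + l)
(19335 - 12859) + s(-126, -159) = (19335 - 12859) - 126*(-2 - 159) = 6476 - 126*(-161) = 6476 + 20286 = 26762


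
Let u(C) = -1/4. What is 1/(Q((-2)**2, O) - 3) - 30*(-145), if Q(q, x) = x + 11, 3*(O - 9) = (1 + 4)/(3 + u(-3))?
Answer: 2527383/581 ≈ 4350.1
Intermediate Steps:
u(C) = -1/4 (u(C) = -1*1/4 = -1/4)
O = 317/33 (O = 9 + ((1 + 4)/(3 - 1/4))/3 = 9 + (5/(11/4))/3 = 9 + (5*(4/11))/3 = 9 + (1/3)*(20/11) = 9 + 20/33 = 317/33 ≈ 9.6061)
Q(q, x) = 11 + x
1/(Q((-2)**2, O) - 3) - 30*(-145) = 1/((11 + 317/33) - 3) - 30*(-145) = 1/(680/33 - 3) + 4350 = 1/(581/33) + 4350 = 33/581 + 4350 = 2527383/581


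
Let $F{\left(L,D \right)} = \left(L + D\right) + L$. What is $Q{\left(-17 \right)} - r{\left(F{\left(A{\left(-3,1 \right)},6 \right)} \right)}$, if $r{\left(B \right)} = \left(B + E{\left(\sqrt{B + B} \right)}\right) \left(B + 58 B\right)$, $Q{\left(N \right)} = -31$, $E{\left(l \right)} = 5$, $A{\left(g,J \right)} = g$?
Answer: $-31$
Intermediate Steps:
$F{\left(L,D \right)} = D + 2 L$ ($F{\left(L,D \right)} = \left(D + L\right) + L = D + 2 L$)
$r{\left(B \right)} = 59 B \left(5 + B\right)$ ($r{\left(B \right)} = \left(B + 5\right) \left(B + 58 B\right) = \left(5 + B\right) 59 B = 59 B \left(5 + B\right)$)
$Q{\left(-17 \right)} - r{\left(F{\left(A{\left(-3,1 \right)},6 \right)} \right)} = -31 - 59 \left(6 + 2 \left(-3\right)\right) \left(5 + \left(6 + 2 \left(-3\right)\right)\right) = -31 - 59 \left(6 - 6\right) \left(5 + \left(6 - 6\right)\right) = -31 - 59 \cdot 0 \left(5 + 0\right) = -31 - 59 \cdot 0 \cdot 5 = -31 - 0 = -31 + 0 = -31$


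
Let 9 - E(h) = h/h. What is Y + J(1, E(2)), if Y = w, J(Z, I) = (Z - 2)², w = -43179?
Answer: -43178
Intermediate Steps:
E(h) = 8 (E(h) = 9 - h/h = 9 - 1*1 = 9 - 1 = 8)
J(Z, I) = (-2 + Z)²
Y = -43179
Y + J(1, E(2)) = -43179 + (-2 + 1)² = -43179 + (-1)² = -43179 + 1 = -43178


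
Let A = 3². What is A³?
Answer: 729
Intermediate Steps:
A = 9
A³ = 9³ = 729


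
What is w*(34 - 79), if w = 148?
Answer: -6660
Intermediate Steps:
w*(34 - 79) = 148*(34 - 79) = 148*(-45) = -6660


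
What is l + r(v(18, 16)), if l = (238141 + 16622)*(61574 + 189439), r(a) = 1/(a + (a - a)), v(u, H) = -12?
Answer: 767385899027/12 ≈ 6.3949e+10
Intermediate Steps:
r(a) = 1/a (r(a) = 1/(a + 0) = 1/a)
l = 63948824919 (l = 254763*251013 = 63948824919)
l + r(v(18, 16)) = 63948824919 + 1/(-12) = 63948824919 - 1/12 = 767385899027/12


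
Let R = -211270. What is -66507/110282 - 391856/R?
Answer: 14581864751/11649639070 ≈ 1.2517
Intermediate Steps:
-66507/110282 - 391856/R = -66507/110282 - 391856/(-211270) = -66507*1/110282 - 391856*(-1/211270) = -66507/110282 + 195928/105635 = 14581864751/11649639070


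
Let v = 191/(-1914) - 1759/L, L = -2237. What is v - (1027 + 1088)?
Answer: -9052682611/4281618 ≈ -2114.3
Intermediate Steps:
v = 2939459/4281618 (v = 191/(-1914) - 1759/(-2237) = 191*(-1/1914) - 1759*(-1/2237) = -191/1914 + 1759/2237 = 2939459/4281618 ≈ 0.68653)
v - (1027 + 1088) = 2939459/4281618 - (1027 + 1088) = 2939459/4281618 - 1*2115 = 2939459/4281618 - 2115 = -9052682611/4281618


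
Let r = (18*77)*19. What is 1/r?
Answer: 1/26334 ≈ 3.7974e-5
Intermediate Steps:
r = 26334 (r = 1386*19 = 26334)
1/r = 1/26334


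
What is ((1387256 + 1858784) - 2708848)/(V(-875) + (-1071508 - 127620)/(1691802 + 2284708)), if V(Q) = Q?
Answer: -18738152280/30531977 ≈ -613.72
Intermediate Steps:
((1387256 + 1858784) - 2708848)/(V(-875) + (-1071508 - 127620)/(1691802 + 2284708)) = ((1387256 + 1858784) - 2708848)/(-875 + (-1071508 - 127620)/(1691802 + 2284708)) = (3246040 - 2708848)/(-875 - 1199128/3976510) = 537192/(-875 - 1199128*1/3976510) = 537192/(-875 - 31556/104645) = 537192/(-91595931/104645) = 537192*(-104645/91595931) = -18738152280/30531977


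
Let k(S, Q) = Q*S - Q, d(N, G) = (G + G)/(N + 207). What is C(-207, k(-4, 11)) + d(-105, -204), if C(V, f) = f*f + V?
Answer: 2814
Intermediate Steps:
d(N, G) = 2*G/(207 + N) (d(N, G) = (2*G)/(207 + N) = 2*G/(207 + N))
k(S, Q) = -Q + Q*S
C(V, f) = V + f² (C(V, f) = f² + V = V + f²)
C(-207, k(-4, 11)) + d(-105, -204) = (-207 + (11*(-1 - 4))²) + 2*(-204)/(207 - 105) = (-207 + (11*(-5))²) + 2*(-204)/102 = (-207 + (-55)²) + 2*(-204)*(1/102) = (-207 + 3025) - 4 = 2818 - 4 = 2814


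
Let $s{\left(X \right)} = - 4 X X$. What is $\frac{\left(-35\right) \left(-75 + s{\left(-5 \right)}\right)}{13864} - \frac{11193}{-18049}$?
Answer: $\frac{265729877}{250231336} \approx 1.0619$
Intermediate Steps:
$s{\left(X \right)} = - 4 X^{2}$
$\frac{\left(-35\right) \left(-75 + s{\left(-5 \right)}\right)}{13864} - \frac{11193}{-18049} = \frac{\left(-35\right) \left(-75 - 4 \left(-5\right)^{2}\right)}{13864} - \frac{11193}{-18049} = - 35 \left(-75 - 100\right) \frac{1}{13864} - - \frac{11193}{18049} = - 35 \left(-75 - 100\right) \frac{1}{13864} + \frac{11193}{18049} = \left(-35\right) \left(-175\right) \frac{1}{13864} + \frac{11193}{18049} = 6125 \cdot \frac{1}{13864} + \frac{11193}{18049} = \frac{6125}{13864} + \frac{11193}{18049} = \frac{265729877}{250231336}$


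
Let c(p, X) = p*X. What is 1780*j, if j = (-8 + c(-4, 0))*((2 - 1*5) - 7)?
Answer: 142400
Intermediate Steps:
c(p, X) = X*p
j = 80 (j = (-8 + 0*(-4))*((2 - 1*5) - 7) = (-8 + 0)*((2 - 5) - 7) = -8*(-3 - 7) = -8*(-10) = 80)
1780*j = 1780*80 = 142400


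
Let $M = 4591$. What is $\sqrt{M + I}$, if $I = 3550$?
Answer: $\sqrt{8141} \approx 90.228$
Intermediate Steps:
$\sqrt{M + I} = \sqrt{4591 + 3550} = \sqrt{8141}$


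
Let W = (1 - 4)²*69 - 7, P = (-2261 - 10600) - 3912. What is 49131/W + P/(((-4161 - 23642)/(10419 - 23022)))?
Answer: -128427543873/17071042 ≈ -7523.1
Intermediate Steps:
P = -16773 (P = -12861 - 3912 = -16773)
W = 614 (W = (-3)²*69 - 7 = 9*69 - 7 = 621 - 7 = 614)
49131/W + P/(((-4161 - 23642)/(10419 - 23022))) = 49131/614 - 16773*(10419 - 23022)/(-4161 - 23642) = 49131*(1/614) - 16773/((-27803/(-12603))) = 49131/614 - 16773/((-27803*(-1/12603))) = 49131/614 - 16773/27803/12603 = 49131/614 - 16773*12603/27803 = 49131/614 - 211390119/27803 = -128427543873/17071042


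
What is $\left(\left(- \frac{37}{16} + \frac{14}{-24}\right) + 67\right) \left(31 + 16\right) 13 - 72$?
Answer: $\frac{1876591}{48} \approx 39096.0$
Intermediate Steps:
$\left(\left(- \frac{37}{16} + \frac{14}{-24}\right) + 67\right) \left(31 + 16\right) 13 - 72 = \left(\left(\left(-37\right) \frac{1}{16} + 14 \left(- \frac{1}{24}\right)\right) + 67\right) 47 \cdot 13 - 72 = \left(\left(- \frac{37}{16} - \frac{7}{12}\right) + 67\right) 47 \cdot 13 - 72 = \left(- \frac{139}{48} + 67\right) 47 \cdot 13 - 72 = \frac{3077}{48} \cdot 47 \cdot 13 - 72 = \frac{144619}{48} \cdot 13 - 72 = \frac{1880047}{48} - 72 = \frac{1876591}{48}$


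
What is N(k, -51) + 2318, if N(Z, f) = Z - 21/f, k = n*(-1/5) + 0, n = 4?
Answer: 196997/85 ≈ 2317.6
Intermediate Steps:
k = -⅘ (k = 4*(-1/5) + 0 = 4*(-1*⅕) + 0 = 4*(-⅕) + 0 = -⅘ + 0 = -⅘ ≈ -0.80000)
N(k, -51) + 2318 = (-⅘ - 21/(-51)) + 2318 = (-⅘ - 21*(-1/51)) + 2318 = (-⅘ + 7/17) + 2318 = -33/85 + 2318 = 196997/85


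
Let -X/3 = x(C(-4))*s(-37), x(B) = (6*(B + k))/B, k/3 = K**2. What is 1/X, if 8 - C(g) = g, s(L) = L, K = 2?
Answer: 1/1332 ≈ 0.00075075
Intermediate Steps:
k = 12 (k = 3*2**2 = 3*4 = 12)
C(g) = 8 - g
x(B) = (72 + 6*B)/B (x(B) = (6*(B + 12))/B = (6*(12 + B))/B = (72 + 6*B)/B)
X = 1332 (X = -3*(6 + 72/(8 - 1*(-4)))*(-37) = -3*(6 + 72/(8 + 4))*(-37) = -3*(6 + 72/12)*(-37) = -3*(6 + 72*(1/12))*(-37) = -3*(6 + 6)*(-37) = -36*(-37) = -3*(-444) = 1332)
1/X = 1/1332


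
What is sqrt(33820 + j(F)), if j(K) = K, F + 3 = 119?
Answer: 4*sqrt(2121) ≈ 184.22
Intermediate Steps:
F = 116 (F = -3 + 119 = 116)
sqrt(33820 + j(F)) = sqrt(33820 + 116) = sqrt(33936) = 4*sqrt(2121)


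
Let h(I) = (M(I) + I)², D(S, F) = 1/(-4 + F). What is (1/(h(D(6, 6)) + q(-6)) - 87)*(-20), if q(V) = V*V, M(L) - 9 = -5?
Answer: 78284/45 ≈ 1739.6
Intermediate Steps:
M(L) = 4 (M(L) = 9 - 5 = 4)
q(V) = V²
h(I) = (4 + I)²
(1/(h(D(6, 6)) + q(-6)) - 87)*(-20) = (1/((4 + 1/(-4 + 6))² + (-6)²) - 87)*(-20) = (1/((4 + 1/2)² + 36) - 87)*(-20) = (1/((4 + ½)² + 36) - 87)*(-20) = (1/((9/2)² + 36) - 87)*(-20) = (1/(81/4 + 36) - 87)*(-20) = (1/(225/4) - 87)*(-20) = (4/225 - 87)*(-20) = -19571/225*(-20) = 78284/45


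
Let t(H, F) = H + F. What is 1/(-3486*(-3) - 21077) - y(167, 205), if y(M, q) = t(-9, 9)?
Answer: -1/10619 ≈ -9.4171e-5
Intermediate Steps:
t(H, F) = F + H
y(M, q) = 0 (y(M, q) = 9 - 9 = 0)
1/(-3486*(-3) - 21077) - y(167, 205) = 1/(-3486*(-3) - 21077) - 1*0 = 1/(10458 - 21077) + 0 = 1/(-10619) + 0 = -1/10619 + 0 = -1/10619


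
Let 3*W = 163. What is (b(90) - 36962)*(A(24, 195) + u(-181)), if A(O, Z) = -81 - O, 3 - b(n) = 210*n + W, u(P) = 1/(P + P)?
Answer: 3187982570/543 ≈ 5.8711e+6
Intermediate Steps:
W = 163/3 (W = (⅓)*163 = 163/3 ≈ 54.333)
u(P) = 1/(2*P)
b(n) = -154/3 - 210*n (b(n) = 3 - (210*n + 163/3) = 3 - (163/3 + 210*n) = 3 + (-163/3 - 210*n) = -154/3 - 210*n)
(b(90) - 36962)*(A(24, 195) + u(-181)) = ((-154/3 - 210*90) - 36962)*((-81 - 1*24) + (½)/(-181)) = ((-154/3 - 18900) - 36962)*((-81 - 24) + (½)*(-1/181)) = (-56854/3 - 36962)*(-105 - 1/362) = -167740/3*(-38011/362) = 3187982570/543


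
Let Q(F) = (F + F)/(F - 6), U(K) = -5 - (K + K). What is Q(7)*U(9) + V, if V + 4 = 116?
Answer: -210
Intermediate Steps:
U(K) = -5 - 2*K
Q(F) = 2*F/(-6 + F) (Q(F) = (2*F)/(-6 + F) = 2*F/(-6 + F))
V = 112 (V = -4 + 116 = 112)
Q(7)*U(9) + V = (2*7/(-6 + 7))*(-5 - 2*9) + 112 = (2*7/1)*(-5 - 18) + 112 = (2*7*1)*(-23) + 112 = 14*(-23) + 112 = -322 + 112 = -210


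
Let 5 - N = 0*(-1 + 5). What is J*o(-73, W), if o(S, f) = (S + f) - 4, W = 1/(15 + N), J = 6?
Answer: -4617/10 ≈ -461.70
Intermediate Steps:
N = 5 (N = 5 - 0*(-1 + 5) = 5 - 0*4 = 5 - 1*0 = 5 + 0 = 5)
W = 1/20 (W = 1/(15 + 5) = 1/20 ≈ 0.050000)
o(S, f) = -4 + S + f
J*o(-73, W) = 6*(-4 - 73 + 1/20) = 6*(-1539/20) = -4617/10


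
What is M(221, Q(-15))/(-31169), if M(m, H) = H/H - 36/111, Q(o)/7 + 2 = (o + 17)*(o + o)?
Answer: -25/1153253 ≈ -2.1678e-5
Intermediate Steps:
Q(o) = -14 + 14*o*(17 + o) (Q(o) = -14 + 7*((o + 17)*(o + o)) = -14 + 7*((17 + o)*(2*o)) = -14 + 7*(2*o*(17 + o)) = -14 + 14*o*(17 + o))
M(m, H) = 25/37 (M(m, H) = 1 - 36*1/111 = 1 - 12/37 = 25/37)
M(221, Q(-15))/(-31169) = (25/37)/(-31169) = (25/37)*(-1/31169) = -25/1153253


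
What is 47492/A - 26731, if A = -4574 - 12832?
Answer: -232663639/8703 ≈ -26734.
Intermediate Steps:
A = -17406
47492/A - 26731 = 47492/(-17406) - 26731 = 47492*(-1/17406) - 26731 = -23746/8703 - 26731 = -232663639/8703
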